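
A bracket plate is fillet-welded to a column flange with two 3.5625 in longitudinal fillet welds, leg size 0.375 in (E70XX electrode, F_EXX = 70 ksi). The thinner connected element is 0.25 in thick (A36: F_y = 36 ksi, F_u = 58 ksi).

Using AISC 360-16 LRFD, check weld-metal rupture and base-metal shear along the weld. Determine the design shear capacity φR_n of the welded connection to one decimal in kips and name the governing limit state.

38.5 kips (base-metal shear governs)

Weld metal: throat = 0.707×0.375 = 0.26513 in, L = 2×3.5625 = 7.125 in. φR_n = 0.75 × 0.6 × 70 × 0.26513 × 7.125 = 59.5 kips.
Base metal shear (0.25 in plate): yield φR_n = 1.0×0.6×36×0.25×7.125 = 38.5 kips; rupture φR_n = 0.75×0.6×58×0.25×7.125 = 46.5 kips; take 38.5 kips (yield).
Governing: min(59.5, 38.5) = 38.5 kips → base-metal shear.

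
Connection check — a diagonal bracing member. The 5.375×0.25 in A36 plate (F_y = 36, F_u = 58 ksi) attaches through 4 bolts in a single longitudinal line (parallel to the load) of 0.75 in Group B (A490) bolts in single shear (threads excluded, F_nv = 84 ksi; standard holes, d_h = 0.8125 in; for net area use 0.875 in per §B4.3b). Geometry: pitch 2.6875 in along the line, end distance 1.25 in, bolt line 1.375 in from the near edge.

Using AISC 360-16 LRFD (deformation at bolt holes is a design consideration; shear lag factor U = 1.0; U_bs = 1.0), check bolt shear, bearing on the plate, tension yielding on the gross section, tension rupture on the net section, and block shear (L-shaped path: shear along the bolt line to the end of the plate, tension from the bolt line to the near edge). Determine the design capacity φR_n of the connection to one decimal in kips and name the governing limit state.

Bolt shear: A_b = π(0.75)²/4 = 0.44179 in². φR_n = 0.75 × 84 × 0.44179 × 4 × 1 = 111.3 kips.
Bearing (0.25 in plate, F_u = 58 ksi): end bolts L_c = 1.25 − 0.8125/2 = 0.84375, R_n = min(1.2×0.84375×0.25×58, 2.4×0.75×0.25×58) = 14.681 kips/bolt; interior L_c = 2.6875 − 0.8125 = 1.875, R_n = 26.1 kips/bolt. φR_n = 0.75 × (1×14.681 + 3×26.1) = 69.7 kips.
Tension yield (gross): A_g = 5.375×0.25 = 1.3438 in². φR_n = 0.90 × 36 × 1.3438 = 43.5 kips.
Tension rupture (net): A_n = (5.375 − 1×0.875)×0.25 = 1.125 in² (U = 1.0, A_e = A_n). φR_n = 0.75 × 58 × 1.125 = 48.9 kips.
Block shear: shear path 1×[1.25+3×2.6875] = 1×9.3125 in, A_gv = 2.3281, A_nv = 1×(9.3125 − 3.5×0.875)×0.25 = 1.5625 in²; tension to near edge: (1.375 − 0.5×0.875)×0.25 = 0.23438 in². R_n = min(0.6×58×1.5625, 0.6×36×2.3281) + 1.0×58×0.23438 = min(54.375, 50.287) + 13.594 = 63.881 kips. φR_n = 0.75 × 63.881 = 47.9 kips.
Governing: min(111.3, 69.7, 43.5, 48.9, 47.9) = 43.5 kips → gross-section yield.

43.5 kips (gross-section yield governs)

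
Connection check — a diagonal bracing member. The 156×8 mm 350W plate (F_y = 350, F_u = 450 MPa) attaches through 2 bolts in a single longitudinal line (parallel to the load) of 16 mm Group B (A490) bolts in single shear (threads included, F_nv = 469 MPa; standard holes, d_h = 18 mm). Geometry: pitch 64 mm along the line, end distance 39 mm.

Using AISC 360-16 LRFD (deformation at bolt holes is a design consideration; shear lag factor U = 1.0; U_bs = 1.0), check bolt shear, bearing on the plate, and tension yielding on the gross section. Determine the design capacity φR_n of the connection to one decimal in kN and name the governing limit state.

Bolt shear: A_b = π(16)²/4 = 201.06 mm². φR_n = 0.75 × 469 × 201.06 × 2 × 1 = 141.4 kN.
Bearing (8 mm plate, F_u = 450 MPa): end bolts L_c = 39 − 18/2 = 30, R_n = min(1.2×30×8×450, 2.4×16×8×450) = 129.6 kN/bolt; interior L_c = 64 − 18 = 46, R_n = 138.24 kN/bolt. φR_n = 0.75 × (1×129.6 + 1×138.24) = 200.9 kN.
Tension yield (gross): A_g = 156×8 = 1248 mm². φR_n = 0.90 × 350 × 1248 = 393.1 kN.
Governing: min(141.4, 200.9, 393.1) = 141.4 kN → bolt shear.

141.4 kN (bolt shear governs)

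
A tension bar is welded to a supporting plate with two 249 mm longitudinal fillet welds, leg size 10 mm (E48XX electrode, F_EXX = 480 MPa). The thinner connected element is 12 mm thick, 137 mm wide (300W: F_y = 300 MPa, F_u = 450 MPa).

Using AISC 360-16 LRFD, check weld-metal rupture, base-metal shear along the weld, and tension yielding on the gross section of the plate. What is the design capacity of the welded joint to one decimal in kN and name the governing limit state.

443.9 kN (gross-section yield governs)

Weld metal: throat = 0.707×10 = 7.07 mm, L = 2×249 = 498 mm. φR_n = 0.75 × 0.6 × 480 × 7.07 × 498 = 760.5 kN.
Base metal shear (12 mm plate): yield φR_n = 1.0×0.6×300×12×498 = 1075.7 kN; rupture φR_n = 0.75×0.6×450×12×498 = 1210.1 kN; take 1075.7 kN (yield).
Tension yield (gross): A_g = 137×12 = 1644 mm². φR_n = 0.90 × 300 × 1644 = 443.9 kN.
Governing: min(760.5, 1075.7, 443.9) = 443.9 kN → gross-section yield.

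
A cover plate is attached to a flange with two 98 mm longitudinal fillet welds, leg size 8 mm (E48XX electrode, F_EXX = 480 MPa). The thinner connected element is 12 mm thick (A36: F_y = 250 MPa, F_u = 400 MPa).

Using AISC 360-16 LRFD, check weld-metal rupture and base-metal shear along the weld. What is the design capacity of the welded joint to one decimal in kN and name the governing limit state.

Weld metal: throat = 0.707×8 = 5.656 mm, L = 2×98 = 196 mm. φR_n = 0.75 × 0.6 × 480 × 5.656 × 196 = 239.5 kN.
Base metal shear (12 mm plate): yield φR_n = 1.0×0.6×250×12×196 = 352.8 kN; rupture φR_n = 0.75×0.6×400×12×196 = 423.4 kN; take 352.8 kN (yield).
Governing: min(239.5, 352.8) = 239.5 kN → weld metal.

239.5 kN (weld metal governs)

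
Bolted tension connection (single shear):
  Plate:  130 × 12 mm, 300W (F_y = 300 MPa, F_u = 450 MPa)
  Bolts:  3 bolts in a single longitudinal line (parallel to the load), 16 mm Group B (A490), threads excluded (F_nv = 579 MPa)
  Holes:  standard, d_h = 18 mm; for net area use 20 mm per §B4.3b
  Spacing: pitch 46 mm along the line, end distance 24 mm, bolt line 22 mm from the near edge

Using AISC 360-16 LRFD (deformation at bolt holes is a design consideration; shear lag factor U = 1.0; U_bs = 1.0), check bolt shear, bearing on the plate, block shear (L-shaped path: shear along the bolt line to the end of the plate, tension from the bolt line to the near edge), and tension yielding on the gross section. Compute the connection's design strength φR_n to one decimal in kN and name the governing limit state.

Bolt shear: A_b = π(16)²/4 = 201.06 mm². φR_n = 0.75 × 579 × 201.06 × 3 × 1 = 261.9 kN.
Bearing (12 mm plate, F_u = 450 MPa): end bolts L_c = 24 − 18/2 = 15, R_n = min(1.2×15×12×450, 2.4×16×12×450) = 97.2 kN/bolt; interior L_c = 46 − 18 = 28, R_n = 181.44 kN/bolt. φR_n = 0.75 × (1×97.2 + 2×181.44) = 345.1 kN.
Block shear: shear path 1×[24+2×46] = 1×116 mm, A_gv = 1392, A_nv = 1×(116 − 2.5×20)×12 = 792 mm²; tension to near edge: (22 − 0.5×20)×12 = 144 mm². R_n = min(0.6×450×792, 0.6×300×1392) + 1.0×450×144 = min(213.84, 250.56) + 64.8 = 278.64 kN. φR_n = 0.75 × 278.64 = 209.0 kN.
Tension yield (gross): A_g = 130×12 = 1560 mm². φR_n = 0.90 × 300 × 1560 = 421.2 kN.
Governing: min(261.9, 345.1, 209.0, 421.2) = 209.0 kN → block shear.

209.0 kN (block shear governs)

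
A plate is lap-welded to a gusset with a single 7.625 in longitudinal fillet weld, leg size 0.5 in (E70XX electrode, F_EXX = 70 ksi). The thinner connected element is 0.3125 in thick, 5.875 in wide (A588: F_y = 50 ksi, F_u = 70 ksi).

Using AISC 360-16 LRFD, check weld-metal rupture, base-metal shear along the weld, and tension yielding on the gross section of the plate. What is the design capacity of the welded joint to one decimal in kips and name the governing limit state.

71.5 kips (base-metal shear governs)

Weld metal: throat = 0.707×0.5 = 0.3535 in, L = 7.625 in. φR_n = 0.75 × 0.6 × 70 × 0.3535 × 7.625 = 84.9 kips.
Base metal shear (0.3125 in plate): yield φR_n = 1.0×0.6×50×0.3125×7.625 = 71.5 kips; rupture φR_n = 0.75×0.6×70×0.3125×7.625 = 75.1 kips; take 71.5 kips (yield).
Tension yield (gross): A_g = 5.875×0.3125 = 1.8359 in². φR_n = 0.90 × 50 × 1.8359 = 82.6 kips.
Governing: min(84.9, 71.5, 82.6) = 71.5 kips → base-metal shear.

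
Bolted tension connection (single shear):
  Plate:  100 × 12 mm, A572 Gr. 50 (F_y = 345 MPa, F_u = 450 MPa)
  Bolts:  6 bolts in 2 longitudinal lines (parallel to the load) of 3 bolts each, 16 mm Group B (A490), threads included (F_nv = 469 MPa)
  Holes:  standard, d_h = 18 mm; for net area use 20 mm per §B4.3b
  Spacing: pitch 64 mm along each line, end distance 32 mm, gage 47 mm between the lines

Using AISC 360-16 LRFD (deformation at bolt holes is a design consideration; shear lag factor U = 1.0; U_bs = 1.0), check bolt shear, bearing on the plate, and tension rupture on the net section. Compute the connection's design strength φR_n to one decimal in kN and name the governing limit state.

Bolt shear: A_b = π(16)²/4 = 201.06 mm². φR_n = 0.75 × 469 × 201.06 × 6 × 1 = 424.3 kN.
Bearing (12 mm plate, F_u = 450 MPa): end bolts L_c = 32 − 18/2 = 23, R_n = min(1.2×23×12×450, 2.4×16×12×450) = 149.04 kN/bolt; interior L_c = 64 − 18 = 46, R_n = 207.36 kN/bolt. φR_n = 0.75 × (2×149.04 + 4×207.36) = 845.6 kN.
Tension rupture (net): A_n = (100 − 2×20)×12 = 720 mm² (U = 1.0, A_e = A_n). φR_n = 0.75 × 450 × 720 = 243.0 kN.
Governing: min(424.3, 845.6, 243.0) = 243.0 kN → net-section rupture.

243.0 kN (net-section rupture governs)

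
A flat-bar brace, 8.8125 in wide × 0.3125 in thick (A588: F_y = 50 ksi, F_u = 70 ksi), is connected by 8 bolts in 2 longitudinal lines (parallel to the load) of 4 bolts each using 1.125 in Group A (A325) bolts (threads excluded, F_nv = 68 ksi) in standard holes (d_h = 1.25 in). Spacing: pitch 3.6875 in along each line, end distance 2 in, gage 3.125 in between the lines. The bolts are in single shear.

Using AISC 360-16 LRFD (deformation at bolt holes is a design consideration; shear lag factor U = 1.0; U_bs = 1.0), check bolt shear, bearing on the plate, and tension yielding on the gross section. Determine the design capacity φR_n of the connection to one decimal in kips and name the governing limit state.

123.9 kips (gross-section yield governs)

Bolt shear: A_b = π(1.125)²/4 = 0.99402 in². φR_n = 0.75 × 68 × 0.99402 × 8 × 1 = 405.6 kips.
Bearing (0.3125 in plate, F_u = 70 ksi): end bolts L_c = 2 − 1.25/2 = 1.375, R_n = min(1.2×1.375×0.3125×70, 2.4×1.125×0.3125×70) = 36.094 kips/bolt; interior L_c = 3.6875 − 1.25 = 2.4375, R_n = 59.063 kips/bolt. φR_n = 0.75 × (2×36.094 + 6×59.063) = 319.9 kips.
Tension yield (gross): A_g = 8.8125×0.3125 = 2.7539 in². φR_n = 0.90 × 50 × 2.7539 = 123.9 kips.
Governing: min(405.6, 319.9, 123.9) = 123.9 kips → gross-section yield.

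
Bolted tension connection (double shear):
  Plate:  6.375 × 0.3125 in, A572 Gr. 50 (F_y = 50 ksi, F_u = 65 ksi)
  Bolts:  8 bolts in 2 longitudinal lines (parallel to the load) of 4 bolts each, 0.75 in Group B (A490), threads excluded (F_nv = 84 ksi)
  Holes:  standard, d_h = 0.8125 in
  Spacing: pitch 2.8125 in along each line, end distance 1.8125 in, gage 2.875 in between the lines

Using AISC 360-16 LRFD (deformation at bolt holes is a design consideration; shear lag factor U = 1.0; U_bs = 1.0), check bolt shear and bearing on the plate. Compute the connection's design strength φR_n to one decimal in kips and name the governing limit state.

215.9 kips (bearing governs)

Bolt shear: A_b = π(0.75)²/4 = 0.44179 in². φR_n = 0.75 × 84 × 0.44179 × 8 × 2 = 445.3 kips.
Bearing (0.3125 in plate, F_u = 65 ksi): end bolts L_c = 1.8125 − 0.8125/2 = 1.40625, R_n = min(1.2×1.40625×0.3125×65, 2.4×0.75×0.3125×65) = 34.277 kips/bolt; interior L_c = 2.8125 − 0.8125 = 2, R_n = 36.563 kips/bolt. φR_n = 0.75 × (2×34.277 + 6×36.563) = 215.9 kips.
Governing: min(445.3, 215.9) = 215.9 kips → bearing.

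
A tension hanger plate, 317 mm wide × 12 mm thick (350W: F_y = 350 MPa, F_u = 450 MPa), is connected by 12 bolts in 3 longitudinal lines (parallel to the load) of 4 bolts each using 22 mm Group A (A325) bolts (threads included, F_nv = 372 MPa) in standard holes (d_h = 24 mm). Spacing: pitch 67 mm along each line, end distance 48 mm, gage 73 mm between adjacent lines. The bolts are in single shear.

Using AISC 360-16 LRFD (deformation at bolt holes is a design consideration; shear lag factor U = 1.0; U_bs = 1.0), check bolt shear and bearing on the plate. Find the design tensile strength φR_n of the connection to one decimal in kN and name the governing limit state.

Bolt shear: A_b = π(22)²/4 = 380.13 mm². φR_n = 0.75 × 372 × 380.13 × 12 × 1 = 1272.7 kN.
Bearing (12 mm plate, F_u = 450 MPa): end bolts L_c = 48 − 24/2 = 36, R_n = min(1.2×36×12×450, 2.4×22×12×450) = 233.28 kN/bolt; interior L_c = 67 − 24 = 43, R_n = 278.64 kN/bolt. φR_n = 0.75 × (3×233.28 + 9×278.64) = 2405.7 kN.
Governing: min(1272.7, 2405.7) = 1272.7 kN → bolt shear.

1272.7 kN (bolt shear governs)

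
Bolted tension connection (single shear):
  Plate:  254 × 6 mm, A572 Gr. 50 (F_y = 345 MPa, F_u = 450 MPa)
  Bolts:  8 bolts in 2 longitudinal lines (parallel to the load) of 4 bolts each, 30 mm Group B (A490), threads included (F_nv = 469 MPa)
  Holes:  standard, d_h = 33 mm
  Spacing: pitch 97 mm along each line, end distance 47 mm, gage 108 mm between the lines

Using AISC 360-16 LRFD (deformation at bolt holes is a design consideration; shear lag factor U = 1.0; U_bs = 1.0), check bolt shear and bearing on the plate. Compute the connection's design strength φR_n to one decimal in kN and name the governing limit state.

1023.0 kN (bearing governs)

Bolt shear: A_b = π(30)²/4 = 706.86 mm². φR_n = 0.75 × 469 × 706.86 × 8 × 1 = 1989.1 kN.
Bearing (6 mm plate, F_u = 450 MPa): end bolts L_c = 47 − 33/2 = 30.5, R_n = min(1.2×30.5×6×450, 2.4×30×6×450) = 98.82 kN/bolt; interior L_c = 97 − 33 = 64, R_n = 194.4 kN/bolt. φR_n = 0.75 × (2×98.82 + 6×194.4) = 1023.0 kN.
Governing: min(1989.1, 1023.0) = 1023.0 kN → bearing.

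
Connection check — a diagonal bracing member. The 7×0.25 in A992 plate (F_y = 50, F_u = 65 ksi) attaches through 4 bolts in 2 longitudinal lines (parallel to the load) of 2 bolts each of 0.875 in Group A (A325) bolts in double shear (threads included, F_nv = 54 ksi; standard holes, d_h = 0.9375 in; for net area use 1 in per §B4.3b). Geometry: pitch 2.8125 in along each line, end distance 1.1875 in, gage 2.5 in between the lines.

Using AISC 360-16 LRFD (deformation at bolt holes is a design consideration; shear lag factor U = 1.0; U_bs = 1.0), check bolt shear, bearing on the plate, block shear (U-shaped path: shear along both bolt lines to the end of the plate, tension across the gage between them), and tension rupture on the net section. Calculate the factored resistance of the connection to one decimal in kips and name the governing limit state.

54.8 kips (block shear governs)

Bolt shear: A_b = π(0.875)²/4 = 0.60132 in². φR_n = 0.75 × 54 × 0.60132 × 4 × 2 = 194.8 kips.
Bearing (0.25 in plate, F_u = 65 ksi): end bolts L_c = 1.1875 − 0.9375/2 = 0.71875, R_n = min(1.2×0.71875×0.25×65, 2.4×0.875×0.25×65) = 14.016 kips/bolt; interior L_c = 2.8125 − 0.9375 = 1.875, R_n = 34.125 kips/bolt. φR_n = 0.75 × (2×14.016 + 2×34.125) = 72.2 kips.
Block shear: shear path 2×[1.1875+1×2.8125] = 2×4 in, A_gv = 2, A_nv = 2×(4 − 1.5×1)×0.25 = 1.25 in²; tension across gage: (2.5 − 1×1)×0.25 = 0.375 in². R_n = min(0.6×65×1.25, 0.6×50×2) + 1.0×65×0.375 = min(48.75, 60) + 24.375 = 73.125 kips. φR_n = 0.75 × 73.125 = 54.8 kips.
Tension rupture (net): A_n = (7 − 2×1)×0.25 = 1.25 in² (U = 1.0, A_e = A_n). φR_n = 0.75 × 65 × 1.25 = 60.9 kips.
Governing: min(194.8, 72.2, 54.8, 60.9) = 54.8 kips → block shear.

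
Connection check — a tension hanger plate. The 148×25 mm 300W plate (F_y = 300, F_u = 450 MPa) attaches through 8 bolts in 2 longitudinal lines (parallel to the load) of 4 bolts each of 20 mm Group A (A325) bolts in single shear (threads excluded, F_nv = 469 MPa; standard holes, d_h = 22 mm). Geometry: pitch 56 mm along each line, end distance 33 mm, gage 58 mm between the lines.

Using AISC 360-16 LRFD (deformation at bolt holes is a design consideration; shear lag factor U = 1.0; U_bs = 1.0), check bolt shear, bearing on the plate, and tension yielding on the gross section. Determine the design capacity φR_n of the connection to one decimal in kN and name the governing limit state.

884.0 kN (bolt shear governs)

Bolt shear: A_b = π(20)²/4 = 314.16 mm². φR_n = 0.75 × 469 × 314.16 × 8 × 1 = 884.0 kN.
Bearing (25 mm plate, F_u = 450 MPa): end bolts L_c = 33 − 22/2 = 22, R_n = min(1.2×22×25×450, 2.4×20×25×450) = 297 kN/bolt; interior L_c = 56 − 22 = 34, R_n = 459 kN/bolt. φR_n = 0.75 × (2×297 + 6×459) = 2511.0 kN.
Tension yield (gross): A_g = 148×25 = 3700 mm². φR_n = 0.90 × 300 × 3700 = 999.0 kN.
Governing: min(884.0, 2511.0, 999.0) = 884.0 kN → bolt shear.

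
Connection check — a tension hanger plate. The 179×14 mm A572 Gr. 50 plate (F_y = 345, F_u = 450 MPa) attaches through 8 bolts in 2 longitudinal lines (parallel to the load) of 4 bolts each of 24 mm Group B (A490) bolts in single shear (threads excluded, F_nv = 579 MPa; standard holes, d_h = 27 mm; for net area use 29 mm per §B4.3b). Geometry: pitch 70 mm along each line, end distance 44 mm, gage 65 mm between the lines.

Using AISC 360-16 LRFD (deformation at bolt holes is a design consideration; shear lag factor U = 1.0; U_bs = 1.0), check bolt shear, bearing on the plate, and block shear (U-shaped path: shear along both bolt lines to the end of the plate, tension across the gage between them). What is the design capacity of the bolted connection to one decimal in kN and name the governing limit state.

Bolt shear: A_b = π(24)²/4 = 452.39 mm². φR_n = 0.75 × 579 × 452.39 × 8 × 1 = 1571.6 kN.
Bearing (14 mm plate, F_u = 450 MPa): end bolts L_c = 44 − 27/2 = 30.5, R_n = min(1.2×30.5×14×450, 2.4×24×14×450) = 230.58 kN/bolt; interior L_c = 70 − 27 = 43, R_n = 325.08 kN/bolt. φR_n = 0.75 × (2×230.58 + 6×325.08) = 1808.7 kN.
Block shear: shear path 2×[44+3×70] = 2×254 mm, A_gv = 7112, A_nv = 2×(254 − 3.5×29)×14 = 4270 mm²; tension across gage: (65 − 1×29)×14 = 504 mm². R_n = min(0.6×450×4270, 0.6×345×7112) + 1.0×450×504 = min(1152.9, 1472.2) + 226.8 = 1379.7 kN. φR_n = 0.75 × 1379.7 = 1034.8 kN.
Governing: min(1571.6, 1808.7, 1034.8) = 1034.8 kN → block shear.

1034.8 kN (block shear governs)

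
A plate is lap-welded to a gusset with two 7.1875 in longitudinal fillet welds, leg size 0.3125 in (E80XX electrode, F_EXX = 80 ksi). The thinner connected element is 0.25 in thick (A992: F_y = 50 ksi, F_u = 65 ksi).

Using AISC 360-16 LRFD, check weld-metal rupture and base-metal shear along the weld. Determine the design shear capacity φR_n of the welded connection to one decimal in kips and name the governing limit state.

105.1 kips (base-metal shear governs)

Weld metal: throat = 0.707×0.3125 = 0.22094 in, L = 2×7.1875 = 14.375 in. φR_n = 0.75 × 0.6 × 80 × 0.22094 × 14.375 = 114.3 kips.
Base metal shear (0.25 in plate): yield φR_n = 1.0×0.6×50×0.25×14.375 = 107.8 kips; rupture φR_n = 0.75×0.6×65×0.25×14.375 = 105.1 kips; take 105.1 kips (rupture).
Governing: min(114.3, 105.1) = 105.1 kips → base-metal shear.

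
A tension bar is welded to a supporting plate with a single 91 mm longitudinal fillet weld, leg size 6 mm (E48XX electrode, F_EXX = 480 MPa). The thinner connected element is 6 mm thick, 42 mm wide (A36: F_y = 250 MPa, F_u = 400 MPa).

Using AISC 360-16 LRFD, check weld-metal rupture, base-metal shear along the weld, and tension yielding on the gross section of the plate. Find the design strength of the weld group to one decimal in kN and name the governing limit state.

Weld metal: throat = 0.707×6 = 4.242 mm, L = 91 mm. φR_n = 0.75 × 0.6 × 480 × 4.242 × 91 = 83.4 kN.
Base metal shear (6 mm plate): yield φR_n = 1.0×0.6×250×6×91 = 81.9 kN; rupture φR_n = 0.75×0.6×400×6×91 = 98.3 kN; take 81.9 kN (yield).
Tension yield (gross): A_g = 42×6 = 252 mm². φR_n = 0.90 × 250 × 252 = 56.7 kN.
Governing: min(83.4, 81.9, 56.7) = 56.7 kN → gross-section yield.

56.7 kN (gross-section yield governs)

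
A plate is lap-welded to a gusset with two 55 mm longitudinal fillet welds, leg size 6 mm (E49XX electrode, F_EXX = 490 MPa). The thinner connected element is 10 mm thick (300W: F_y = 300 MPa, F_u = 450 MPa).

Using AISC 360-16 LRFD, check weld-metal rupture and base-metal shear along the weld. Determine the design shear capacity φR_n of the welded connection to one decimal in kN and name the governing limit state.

102.9 kN (weld metal governs)

Weld metal: throat = 0.707×6 = 4.242 mm, L = 2×55 = 110 mm. φR_n = 0.75 × 0.6 × 490 × 4.242 × 110 = 102.9 kN.
Base metal shear (10 mm plate): yield φR_n = 1.0×0.6×300×10×110 = 198.0 kN; rupture φR_n = 0.75×0.6×450×10×110 = 222.8 kN; take 198.0 kN (yield).
Governing: min(102.9, 198.0) = 102.9 kN → weld metal.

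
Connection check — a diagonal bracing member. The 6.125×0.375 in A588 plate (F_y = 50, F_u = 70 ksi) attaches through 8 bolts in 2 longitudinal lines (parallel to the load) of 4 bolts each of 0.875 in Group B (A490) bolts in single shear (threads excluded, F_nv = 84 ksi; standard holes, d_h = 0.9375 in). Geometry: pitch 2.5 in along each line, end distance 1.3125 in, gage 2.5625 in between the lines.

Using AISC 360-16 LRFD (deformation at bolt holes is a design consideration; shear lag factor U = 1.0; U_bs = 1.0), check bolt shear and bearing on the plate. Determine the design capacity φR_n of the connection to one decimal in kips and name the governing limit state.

Bolt shear: A_b = π(0.875)²/4 = 0.60132 in². φR_n = 0.75 × 84 × 0.60132 × 8 × 1 = 303.1 kips.
Bearing (0.375 in plate, F_u = 70 ksi): end bolts L_c = 1.3125 − 0.9375/2 = 0.84375, R_n = min(1.2×0.84375×0.375×70, 2.4×0.875×0.375×70) = 26.578 kips/bolt; interior L_c = 2.5 − 0.9375 = 1.5625, R_n = 49.219 kips/bolt. φR_n = 0.75 × (2×26.578 + 6×49.219) = 261.4 kips.
Governing: min(303.1, 261.4) = 261.4 kips → bearing.

261.4 kips (bearing governs)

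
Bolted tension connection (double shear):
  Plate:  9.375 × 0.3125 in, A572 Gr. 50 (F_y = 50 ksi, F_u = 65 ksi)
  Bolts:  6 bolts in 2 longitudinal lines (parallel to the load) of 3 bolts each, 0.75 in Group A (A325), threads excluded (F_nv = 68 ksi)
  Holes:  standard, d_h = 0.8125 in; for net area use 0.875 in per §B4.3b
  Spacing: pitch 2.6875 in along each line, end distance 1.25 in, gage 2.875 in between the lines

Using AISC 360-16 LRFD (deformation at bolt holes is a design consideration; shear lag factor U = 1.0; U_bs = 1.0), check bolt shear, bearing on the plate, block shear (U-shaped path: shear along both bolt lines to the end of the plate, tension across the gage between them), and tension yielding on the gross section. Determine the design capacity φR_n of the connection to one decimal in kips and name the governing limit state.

Bolt shear: A_b = π(0.75)²/4 = 0.44179 in². φR_n = 0.75 × 68 × 0.44179 × 6 × 2 = 270.4 kips.
Bearing (0.3125 in plate, F_u = 65 ksi): end bolts L_c = 1.25 − 0.8125/2 = 0.84375, R_n = min(1.2×0.84375×0.3125×65, 2.4×0.75×0.3125×65) = 20.566 kips/bolt; interior L_c = 2.6875 − 0.8125 = 1.875, R_n = 36.563 kips/bolt. φR_n = 0.75 × (2×20.566 + 4×36.563) = 140.5 kips.
Block shear: shear path 2×[1.25+2×2.6875] = 2×6.625 in, A_gv = 4.1406, A_nv = 2×(6.625 − 2.5×0.875)×0.3125 = 2.7734 in²; tension across gage: (2.875 − 1×0.875)×0.3125 = 0.625 in². R_n = min(0.6×65×2.7734, 0.6×50×4.1406) + 1.0×65×0.625 = min(108.16, 124.22) + 40.625 = 148.79 kips. φR_n = 0.75 × 148.79 = 111.6 kips.
Tension yield (gross): A_g = 9.375×0.3125 = 2.9297 in². φR_n = 0.90 × 50 × 2.9297 = 131.8 kips.
Governing: min(270.4, 140.5, 111.6, 131.8) = 111.6 kips → block shear.

111.6 kips (block shear governs)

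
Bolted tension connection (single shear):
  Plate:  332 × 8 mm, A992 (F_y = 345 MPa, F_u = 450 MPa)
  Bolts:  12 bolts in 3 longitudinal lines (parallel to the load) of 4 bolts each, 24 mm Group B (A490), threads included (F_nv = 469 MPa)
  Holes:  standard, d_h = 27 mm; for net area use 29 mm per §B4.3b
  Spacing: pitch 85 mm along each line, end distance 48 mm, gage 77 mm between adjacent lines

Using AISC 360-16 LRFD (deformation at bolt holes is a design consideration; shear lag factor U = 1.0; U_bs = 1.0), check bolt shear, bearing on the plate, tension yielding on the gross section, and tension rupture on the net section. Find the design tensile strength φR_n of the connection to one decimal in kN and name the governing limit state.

Bolt shear: A_b = π(24)²/4 = 452.39 mm². φR_n = 0.75 × 469 × 452.39 × 12 × 1 = 1909.5 kN.
Bearing (8 mm plate, F_u = 450 MPa): end bolts L_c = 48 − 27/2 = 34.5, R_n = min(1.2×34.5×8×450, 2.4×24×8×450) = 149.04 kN/bolt; interior L_c = 85 − 27 = 58, R_n = 207.36 kN/bolt. φR_n = 0.75 × (3×149.04 + 9×207.36) = 1735.0 kN.
Tension yield (gross): A_g = 332×8 = 2656 mm². φR_n = 0.90 × 345 × 2656 = 824.7 kN.
Tension rupture (net): A_n = (332 − 3×29)×8 = 1960 mm² (U = 1.0, A_e = A_n). φR_n = 0.75 × 450 × 1960 = 661.5 kN.
Governing: min(1909.5, 1735.0, 824.7, 661.5) = 661.5 kN → net-section rupture.

661.5 kN (net-section rupture governs)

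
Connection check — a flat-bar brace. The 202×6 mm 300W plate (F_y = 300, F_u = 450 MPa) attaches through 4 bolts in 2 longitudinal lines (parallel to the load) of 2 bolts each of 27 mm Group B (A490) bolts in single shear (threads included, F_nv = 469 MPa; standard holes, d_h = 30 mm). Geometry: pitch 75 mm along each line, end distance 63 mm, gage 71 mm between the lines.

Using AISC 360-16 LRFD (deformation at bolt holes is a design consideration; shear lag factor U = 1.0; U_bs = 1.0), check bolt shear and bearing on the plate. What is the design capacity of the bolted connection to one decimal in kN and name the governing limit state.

Bolt shear: A_b = π(27)²/4 = 572.56 mm². φR_n = 0.75 × 469 × 572.56 × 4 × 1 = 805.6 kN.
Bearing (6 mm plate, F_u = 450 MPa): end bolts L_c = 63 − 30/2 = 48, R_n = min(1.2×48×6×450, 2.4×27×6×450) = 155.52 kN/bolt; interior L_c = 75 − 30 = 45, R_n = 145.8 kN/bolt. φR_n = 0.75 × (2×155.52 + 2×145.8) = 452.0 kN.
Governing: min(805.6, 452.0) = 452.0 kN → bearing.

452.0 kN (bearing governs)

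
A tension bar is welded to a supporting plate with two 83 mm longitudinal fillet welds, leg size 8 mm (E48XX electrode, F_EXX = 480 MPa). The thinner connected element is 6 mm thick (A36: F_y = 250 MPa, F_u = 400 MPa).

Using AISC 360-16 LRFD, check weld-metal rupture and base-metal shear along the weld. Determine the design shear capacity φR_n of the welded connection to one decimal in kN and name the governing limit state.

149.4 kN (base-metal shear governs)

Weld metal: throat = 0.707×8 = 5.656 mm, L = 2×83 = 166 mm. φR_n = 0.75 × 0.6 × 480 × 5.656 × 166 = 202.8 kN.
Base metal shear (6 mm plate): yield φR_n = 1.0×0.6×250×6×166 = 149.4 kN; rupture φR_n = 0.75×0.6×400×6×166 = 179.3 kN; take 149.4 kN (yield).
Governing: min(202.8, 149.4) = 149.4 kN → base-metal shear.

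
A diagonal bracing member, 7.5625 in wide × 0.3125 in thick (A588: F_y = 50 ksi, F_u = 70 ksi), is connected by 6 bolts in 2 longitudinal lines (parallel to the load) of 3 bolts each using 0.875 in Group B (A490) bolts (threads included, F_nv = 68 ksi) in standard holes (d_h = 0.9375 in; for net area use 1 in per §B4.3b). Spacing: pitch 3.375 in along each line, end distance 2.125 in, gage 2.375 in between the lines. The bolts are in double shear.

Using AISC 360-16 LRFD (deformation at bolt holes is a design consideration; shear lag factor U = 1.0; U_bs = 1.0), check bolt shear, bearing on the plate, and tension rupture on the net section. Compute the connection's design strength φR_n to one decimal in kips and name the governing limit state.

91.3 kips (net-section rupture governs)

Bolt shear: A_b = π(0.875)²/4 = 0.60132 in². φR_n = 0.75 × 68 × 0.60132 × 6 × 2 = 368.0 kips.
Bearing (0.3125 in plate, F_u = 70 ksi): end bolts L_c = 2.125 − 0.9375/2 = 1.65625, R_n = min(1.2×1.65625×0.3125×70, 2.4×0.875×0.3125×70) = 43.477 kips/bolt; interior L_c = 3.375 − 0.9375 = 2.4375, R_n = 45.938 kips/bolt. φR_n = 0.75 × (2×43.477 + 4×45.938) = 203.0 kips.
Tension rupture (net): A_n = (7.5625 − 2×1)×0.3125 = 1.7383 in² (U = 1.0, A_e = A_n). φR_n = 0.75 × 70 × 1.7383 = 91.3 kips.
Governing: min(368.0, 203.0, 91.3) = 91.3 kips → net-section rupture.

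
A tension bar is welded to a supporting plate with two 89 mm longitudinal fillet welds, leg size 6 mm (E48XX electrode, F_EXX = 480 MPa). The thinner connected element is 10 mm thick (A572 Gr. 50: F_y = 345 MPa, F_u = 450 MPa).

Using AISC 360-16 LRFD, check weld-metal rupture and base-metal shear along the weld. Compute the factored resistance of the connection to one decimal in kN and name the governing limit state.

Weld metal: throat = 0.707×6 = 4.242 mm, L = 2×89 = 178 mm. φR_n = 0.75 × 0.6 × 480 × 4.242 × 178 = 163.1 kN.
Base metal shear (10 mm plate): yield φR_n = 1.0×0.6×345×10×178 = 368.5 kN; rupture φR_n = 0.75×0.6×450×10×178 = 360.5 kN; take 360.5 kN (rupture).
Governing: min(163.1, 360.5) = 163.1 kN → weld metal.

163.1 kN (weld metal governs)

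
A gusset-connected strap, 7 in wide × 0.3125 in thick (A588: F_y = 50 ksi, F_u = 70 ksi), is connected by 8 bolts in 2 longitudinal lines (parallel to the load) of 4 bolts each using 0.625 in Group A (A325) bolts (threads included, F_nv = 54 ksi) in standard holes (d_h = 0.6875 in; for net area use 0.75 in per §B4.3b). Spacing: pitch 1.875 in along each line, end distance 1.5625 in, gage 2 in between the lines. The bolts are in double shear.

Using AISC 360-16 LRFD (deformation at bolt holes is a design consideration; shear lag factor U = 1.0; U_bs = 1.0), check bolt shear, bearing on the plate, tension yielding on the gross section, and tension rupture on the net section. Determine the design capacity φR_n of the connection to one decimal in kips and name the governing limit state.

Bolt shear: A_b = π(0.625)²/4 = 0.3068 in². φR_n = 0.75 × 54 × 0.3068 × 8 × 2 = 198.8 kips.
Bearing (0.3125 in plate, F_u = 70 ksi): end bolts L_c = 1.5625 − 0.6875/2 = 1.21875, R_n = min(1.2×1.21875×0.3125×70, 2.4×0.625×0.3125×70) = 31.992 kips/bolt; interior L_c = 1.875 − 0.6875 = 1.1875, R_n = 31.172 kips/bolt. φR_n = 0.75 × (2×31.992 + 6×31.172) = 188.3 kips.
Tension yield (gross): A_g = 7×0.3125 = 2.1875 in². φR_n = 0.90 × 50 × 2.1875 = 98.4 kips.
Tension rupture (net): A_n = (7 − 2×0.75)×0.3125 = 1.7188 in² (U = 1.0, A_e = A_n). φR_n = 0.75 × 70 × 1.7188 = 90.2 kips.
Governing: min(198.8, 188.3, 98.4, 90.2) = 90.2 kips → net-section rupture.

90.2 kips (net-section rupture governs)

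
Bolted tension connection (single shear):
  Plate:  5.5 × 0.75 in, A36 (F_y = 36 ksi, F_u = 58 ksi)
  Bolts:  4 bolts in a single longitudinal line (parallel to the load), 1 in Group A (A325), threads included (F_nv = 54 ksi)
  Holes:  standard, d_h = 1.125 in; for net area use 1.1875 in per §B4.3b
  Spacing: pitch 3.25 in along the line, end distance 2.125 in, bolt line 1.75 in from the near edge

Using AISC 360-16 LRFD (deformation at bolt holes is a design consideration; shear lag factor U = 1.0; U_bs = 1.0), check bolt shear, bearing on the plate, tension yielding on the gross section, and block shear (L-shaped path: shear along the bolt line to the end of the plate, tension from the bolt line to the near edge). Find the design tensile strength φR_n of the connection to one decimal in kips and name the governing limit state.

127.2 kips (bolt shear governs)

Bolt shear: A_b = π(1)²/4 = 0.7854 in². φR_n = 0.75 × 54 × 0.7854 × 4 × 1 = 127.2 kips.
Bearing (0.75 in plate, F_u = 58 ksi): end bolts L_c = 2.125 − 1.125/2 = 1.5625, R_n = min(1.2×1.5625×0.75×58, 2.4×1×0.75×58) = 81.563 kips/bolt; interior L_c = 3.25 − 1.125 = 2.125, R_n = 104.4 kips/bolt. φR_n = 0.75 × (1×81.563 + 3×104.4) = 296.1 kips.
Tension yield (gross): A_g = 5.5×0.75 = 4.125 in². φR_n = 0.90 × 36 × 4.125 = 133.7 kips.
Block shear: shear path 1×[2.125+3×3.25] = 1×11.875 in, A_gv = 8.9063, A_nv = 1×(11.875 − 3.5×1.1875)×0.75 = 5.7891 in²; tension to near edge: (1.75 − 0.5×1.1875)×0.75 = 0.86719 in². R_n = min(0.6×58×5.7891, 0.6×36×8.9063) + 1.0×58×0.86719 = min(201.46, 192.38) + 50.297 = 242.68 kips. φR_n = 0.75 × 242.68 = 182.0 kips.
Governing: min(127.2, 296.1, 133.7, 182.0) = 127.2 kips → bolt shear.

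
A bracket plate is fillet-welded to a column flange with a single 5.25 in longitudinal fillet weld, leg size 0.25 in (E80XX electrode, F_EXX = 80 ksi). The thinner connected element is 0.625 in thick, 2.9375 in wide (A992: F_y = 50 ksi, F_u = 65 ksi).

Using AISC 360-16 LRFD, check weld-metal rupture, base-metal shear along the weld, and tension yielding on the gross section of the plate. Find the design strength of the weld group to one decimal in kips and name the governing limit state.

Weld metal: throat = 0.707×0.25 = 0.17675 in, L = 5.25 in. φR_n = 0.75 × 0.6 × 80 × 0.17675 × 5.25 = 33.4 kips.
Base metal shear (0.625 in plate): yield φR_n = 1.0×0.6×50×0.625×5.25 = 98.4 kips; rupture φR_n = 0.75×0.6×65×0.625×5.25 = 96.0 kips; take 96.0 kips (rupture).
Tension yield (gross): A_g = 2.9375×0.625 = 1.8359 in². φR_n = 0.90 × 50 × 1.8359 = 82.6 kips.
Governing: min(33.4, 96.0, 82.6) = 33.4 kips → weld metal.

33.4 kips (weld metal governs)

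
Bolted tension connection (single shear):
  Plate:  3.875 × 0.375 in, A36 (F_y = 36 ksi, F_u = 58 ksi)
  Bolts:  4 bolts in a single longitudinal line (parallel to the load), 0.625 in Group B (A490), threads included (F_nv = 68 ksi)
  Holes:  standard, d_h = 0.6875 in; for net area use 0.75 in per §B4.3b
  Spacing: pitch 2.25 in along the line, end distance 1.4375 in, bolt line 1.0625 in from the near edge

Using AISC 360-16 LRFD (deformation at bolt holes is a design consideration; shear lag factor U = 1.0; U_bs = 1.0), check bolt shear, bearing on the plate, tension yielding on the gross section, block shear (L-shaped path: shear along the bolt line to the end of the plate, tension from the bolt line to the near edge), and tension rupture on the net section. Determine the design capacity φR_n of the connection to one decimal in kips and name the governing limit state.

47.1 kips (gross-section yield governs)

Bolt shear: A_b = π(0.625)²/4 = 0.3068 in². φR_n = 0.75 × 68 × 0.3068 × 4 × 1 = 62.6 kips.
Bearing (0.375 in plate, F_u = 58 ksi): end bolts L_c = 1.4375 − 0.6875/2 = 1.09375, R_n = min(1.2×1.09375×0.375×58, 2.4×0.625×0.375×58) = 28.547 kips/bolt; interior L_c = 2.25 − 0.6875 = 1.5625, R_n = 32.625 kips/bolt. φR_n = 0.75 × (1×28.547 + 3×32.625) = 94.8 kips.
Tension yield (gross): A_g = 3.875×0.375 = 1.4531 in². φR_n = 0.90 × 36 × 1.4531 = 47.1 kips.
Block shear: shear path 1×[1.4375+3×2.25] = 1×8.1875 in, A_gv = 3.0703, A_nv = 1×(8.1875 − 3.5×0.75)×0.375 = 2.0859 in²; tension to near edge: (1.0625 − 0.5×0.75)×0.375 = 0.25781 in². R_n = min(0.6×58×2.0859, 0.6×36×3.0703) + 1.0×58×0.25781 = min(72.589, 66.318) + 14.953 = 81.271 kips. φR_n = 0.75 × 81.271 = 61.0 kips.
Tension rupture (net): A_n = (3.875 − 1×0.75)×0.375 = 1.1719 in² (U = 1.0, A_e = A_n). φR_n = 0.75 × 58 × 1.1719 = 51.0 kips.
Governing: min(62.6, 94.8, 47.1, 61.0, 51.0) = 47.1 kips → gross-section yield.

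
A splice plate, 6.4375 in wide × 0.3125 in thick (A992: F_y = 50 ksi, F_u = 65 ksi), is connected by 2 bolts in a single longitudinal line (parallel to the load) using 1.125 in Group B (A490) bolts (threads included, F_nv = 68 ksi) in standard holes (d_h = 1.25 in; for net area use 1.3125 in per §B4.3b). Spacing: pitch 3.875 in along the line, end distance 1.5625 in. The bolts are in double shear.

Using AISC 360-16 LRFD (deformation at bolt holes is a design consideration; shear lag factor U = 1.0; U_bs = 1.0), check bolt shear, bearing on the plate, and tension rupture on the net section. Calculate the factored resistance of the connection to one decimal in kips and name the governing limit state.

Bolt shear: A_b = π(1.125)²/4 = 0.99402 in². φR_n = 0.75 × 68 × 0.99402 × 2 × 2 = 202.8 kips.
Bearing (0.3125 in plate, F_u = 65 ksi): end bolts L_c = 1.5625 − 1.25/2 = 0.9375, R_n = min(1.2×0.9375×0.3125×65, 2.4×1.125×0.3125×65) = 22.852 kips/bolt; interior L_c = 3.875 − 1.25 = 2.625, R_n = 54.844 kips/bolt. φR_n = 0.75 × (1×22.852 + 1×54.844) = 58.3 kips.
Tension rupture (net): A_n = (6.4375 − 1×1.3125)×0.3125 = 1.6016 in² (U = 1.0, A_e = A_n). φR_n = 0.75 × 65 × 1.6016 = 78.1 kips.
Governing: min(202.8, 58.3, 78.1) = 58.3 kips → bearing.

58.3 kips (bearing governs)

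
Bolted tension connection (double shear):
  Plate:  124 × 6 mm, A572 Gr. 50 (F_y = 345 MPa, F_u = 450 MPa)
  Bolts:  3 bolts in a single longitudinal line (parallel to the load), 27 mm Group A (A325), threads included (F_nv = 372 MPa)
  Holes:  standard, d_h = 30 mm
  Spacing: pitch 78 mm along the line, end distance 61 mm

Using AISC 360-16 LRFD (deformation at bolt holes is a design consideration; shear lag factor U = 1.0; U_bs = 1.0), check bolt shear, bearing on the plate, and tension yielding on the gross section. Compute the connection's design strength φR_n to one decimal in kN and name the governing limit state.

Bolt shear: A_b = π(27)²/4 = 572.56 mm². φR_n = 0.75 × 372 × 572.56 × 3 × 2 = 958.5 kN.
Bearing (6 mm plate, F_u = 450 MPa): end bolts L_c = 61 − 30/2 = 46, R_n = min(1.2×46×6×450, 2.4×27×6×450) = 149.04 kN/bolt; interior L_c = 78 − 30 = 48, R_n = 155.52 kN/bolt. φR_n = 0.75 × (1×149.04 + 2×155.52) = 345.1 kN.
Tension yield (gross): A_g = 124×6 = 744 mm². φR_n = 0.90 × 345 × 744 = 231.0 kN.
Governing: min(958.5, 345.1, 231.0) = 231.0 kN → gross-section yield.

231.0 kN (gross-section yield governs)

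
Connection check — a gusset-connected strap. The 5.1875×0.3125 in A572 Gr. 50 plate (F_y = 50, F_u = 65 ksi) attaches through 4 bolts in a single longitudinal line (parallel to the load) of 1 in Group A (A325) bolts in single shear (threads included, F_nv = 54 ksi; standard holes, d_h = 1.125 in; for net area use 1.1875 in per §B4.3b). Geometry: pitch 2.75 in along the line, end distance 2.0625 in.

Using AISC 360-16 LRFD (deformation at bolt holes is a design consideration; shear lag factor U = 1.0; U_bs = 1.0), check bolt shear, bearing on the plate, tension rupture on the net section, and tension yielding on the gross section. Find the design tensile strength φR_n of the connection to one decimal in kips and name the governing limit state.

Bolt shear: A_b = π(1)²/4 = 0.7854 in². φR_n = 0.75 × 54 × 0.7854 × 4 × 1 = 127.2 kips.
Bearing (0.3125 in plate, F_u = 65 ksi): end bolts L_c = 2.0625 − 1.125/2 = 1.5, R_n = min(1.2×1.5×0.3125×65, 2.4×1×0.3125×65) = 36.563 kips/bolt; interior L_c = 2.75 − 1.125 = 1.625, R_n = 39.609 kips/bolt. φR_n = 0.75 × (1×36.563 + 3×39.609) = 116.5 kips.
Tension rupture (net): A_n = (5.1875 − 1×1.1875)×0.3125 = 1.25 in² (U = 1.0, A_e = A_n). φR_n = 0.75 × 65 × 1.25 = 60.9 kips.
Tension yield (gross): A_g = 5.1875×0.3125 = 1.6211 in². φR_n = 0.90 × 50 × 1.6211 = 72.9 kips.
Governing: min(127.2, 116.5, 60.9, 72.9) = 60.9 kips → net-section rupture.

60.9 kips (net-section rupture governs)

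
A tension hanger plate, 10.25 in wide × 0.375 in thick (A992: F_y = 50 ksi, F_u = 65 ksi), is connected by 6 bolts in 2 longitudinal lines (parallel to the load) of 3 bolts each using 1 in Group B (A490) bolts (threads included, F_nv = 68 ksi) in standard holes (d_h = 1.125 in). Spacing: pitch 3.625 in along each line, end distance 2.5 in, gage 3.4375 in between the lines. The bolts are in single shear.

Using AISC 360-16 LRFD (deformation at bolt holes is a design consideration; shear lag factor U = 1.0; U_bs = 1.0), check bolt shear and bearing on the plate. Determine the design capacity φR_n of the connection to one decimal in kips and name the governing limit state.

Bolt shear: A_b = π(1)²/4 = 0.7854 in². φR_n = 0.75 × 68 × 0.7854 × 6 × 1 = 240.3 kips.
Bearing (0.375 in plate, F_u = 65 ksi): end bolts L_c = 2.5 − 1.125/2 = 1.9375, R_n = min(1.2×1.9375×0.375×65, 2.4×1×0.375×65) = 56.672 kips/bolt; interior L_c = 3.625 − 1.125 = 2.5, R_n = 58.5 kips/bolt. φR_n = 0.75 × (2×56.672 + 4×58.5) = 260.5 kips.
Governing: min(240.3, 260.5) = 240.3 kips → bolt shear.

240.3 kips (bolt shear governs)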